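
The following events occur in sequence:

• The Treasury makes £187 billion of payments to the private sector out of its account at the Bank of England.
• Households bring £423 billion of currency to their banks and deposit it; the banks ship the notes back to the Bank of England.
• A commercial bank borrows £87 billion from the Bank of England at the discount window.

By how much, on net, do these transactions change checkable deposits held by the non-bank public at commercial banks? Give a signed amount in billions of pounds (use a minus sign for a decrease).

Bank of England balance sheet:
  Assets:      Loans to banks +£87B
  Liabilities: Bank reserves +£697B, Currency in circulation −£423B, Government deposits −£187B
Commercial banking system:
  Assets:      Reserves at CB +£697B
  Liabilities: Checkable deposits +£610B, Borrowings from CB +£87B
So the change in checkable deposits held by the non-bank public at commercial banks is +£610 billion.

+£610 billion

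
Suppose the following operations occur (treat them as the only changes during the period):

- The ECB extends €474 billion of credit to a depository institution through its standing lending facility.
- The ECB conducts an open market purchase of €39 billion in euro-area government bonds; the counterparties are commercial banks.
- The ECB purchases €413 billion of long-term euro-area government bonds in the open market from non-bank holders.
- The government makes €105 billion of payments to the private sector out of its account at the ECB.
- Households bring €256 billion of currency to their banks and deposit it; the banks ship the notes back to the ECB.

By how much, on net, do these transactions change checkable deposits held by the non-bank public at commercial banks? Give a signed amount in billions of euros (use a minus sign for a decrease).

Discount-window loan €474 billion: the counterparty is a bank, so public deposits are unchanged → 0.
OMO purchase (from banks) €39 billion: the counterparty is a bank, so public deposits are unchanged → 0.
Asset purchase (from non-banks) €413 billion: non-bank counterparties' bank balances rise → +€413B.
Government spending €105 billion: non-bank counterparties' bank balances rise → +€105B.
Currency deposit €256 billion: non-bank counterparties' bank balances rise → +€256B.
Net: 0 + 0 + 413 + 105 + 256 = +€774 billion.

+€774 billion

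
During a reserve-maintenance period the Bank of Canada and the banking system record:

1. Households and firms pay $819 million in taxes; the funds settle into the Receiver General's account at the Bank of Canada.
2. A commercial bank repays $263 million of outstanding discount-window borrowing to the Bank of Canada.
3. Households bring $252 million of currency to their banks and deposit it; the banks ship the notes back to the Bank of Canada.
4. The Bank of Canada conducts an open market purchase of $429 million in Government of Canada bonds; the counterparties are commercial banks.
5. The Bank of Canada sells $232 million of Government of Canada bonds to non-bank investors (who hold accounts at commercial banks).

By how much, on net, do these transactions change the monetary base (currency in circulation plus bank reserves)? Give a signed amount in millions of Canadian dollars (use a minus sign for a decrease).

Government account inflow $819 million: reserves shift to a non-base liability → −$819M.
Discount-window repayment $263 million: Bank of Canada balance sheet contracts → −$263M.
Currency deposit $252 million: just a shift between currency and reserves — both are base money → 0.
OMO purchase (from banks) $429 million: Bank of Canada balance sheet expands → +$429M.
Asset sale (to non-banks) $232 million: Bank of Canada balance sheet contracts → −$232M.
Net: −819 − 263 + 0 + 429 − 232 = -$885 million.

-$885 million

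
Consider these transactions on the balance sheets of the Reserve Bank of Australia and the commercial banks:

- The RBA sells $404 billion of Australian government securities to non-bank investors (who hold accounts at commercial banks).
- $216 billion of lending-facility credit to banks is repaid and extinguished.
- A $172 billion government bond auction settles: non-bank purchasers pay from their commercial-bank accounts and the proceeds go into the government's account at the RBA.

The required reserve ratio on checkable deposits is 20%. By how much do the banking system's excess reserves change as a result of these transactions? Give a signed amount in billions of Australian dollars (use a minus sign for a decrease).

Asset sale (to non-banks) $404 billion: reserves −$404B, deposits −$404B.
Discount-window repayment $216 billion: reserves −$216B, deposits 0.
Government account inflow $172 billion: reserves −$172B, deposits −$172B.
Totals: Δreserves = −$792B, Δdeposits = −$576B.
Δrequired reserves = 20% × −$576B = −$115.2B.
Δexcess reserves = Δreserves − Δrequired = −$792B − (−$115.2B) = -$676.8 billion.

-$676.8 billion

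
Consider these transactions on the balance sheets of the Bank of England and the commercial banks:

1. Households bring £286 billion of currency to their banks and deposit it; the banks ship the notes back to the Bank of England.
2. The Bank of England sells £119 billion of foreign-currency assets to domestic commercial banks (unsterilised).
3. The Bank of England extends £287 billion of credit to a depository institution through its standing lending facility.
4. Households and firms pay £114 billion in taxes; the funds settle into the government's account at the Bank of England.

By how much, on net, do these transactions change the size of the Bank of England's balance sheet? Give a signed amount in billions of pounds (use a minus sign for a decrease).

+£168 billion

Currency deposit £286 billion: only the composition of liabilities changes → 0.
FX sale £119 billion: a Bank of England asset is shed → −£119B.
Discount-window loan £287 billion: a Bank of England asset is acquired → +£287B.
Government account inflow £114 billion: only the composition of liabilities changes → 0.
Net: 0 − 119 + 287 + 0 = +£168 billion.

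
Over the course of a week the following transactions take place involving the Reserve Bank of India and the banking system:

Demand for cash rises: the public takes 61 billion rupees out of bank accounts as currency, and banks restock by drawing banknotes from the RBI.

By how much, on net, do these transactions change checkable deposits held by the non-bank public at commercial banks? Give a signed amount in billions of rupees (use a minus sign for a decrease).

RBI balance sheet:
  Assets:      no change
  Liabilities: Bank reserves −61B, Currency in circulation +61B
Commercial banking system:
  Assets:      Reserves at CB −61B
  Liabilities: Checkable deposits −61B
So the change in checkable deposits held by the non-bank public at commercial banks is -61 billion.

-61 billion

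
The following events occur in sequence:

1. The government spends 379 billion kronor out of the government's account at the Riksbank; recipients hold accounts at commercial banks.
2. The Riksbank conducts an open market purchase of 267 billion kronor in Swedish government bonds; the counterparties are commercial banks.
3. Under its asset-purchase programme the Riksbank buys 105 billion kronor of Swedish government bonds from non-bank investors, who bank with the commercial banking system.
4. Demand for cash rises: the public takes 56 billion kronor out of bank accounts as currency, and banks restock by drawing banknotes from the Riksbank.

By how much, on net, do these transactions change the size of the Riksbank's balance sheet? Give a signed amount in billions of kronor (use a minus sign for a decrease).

Government spending 379 billion kronor: only the composition of liabilities changes → 0.
OMO purchase (from banks) 267 billion kronor: a Riksbank asset is acquired → +267B.
Asset purchase (from non-banks) 105 billion kronor: a Riksbank asset is acquired → +105B.
Currency withdrawal 56 billion kronor: only the composition of liabilities changes → 0.
Net: 0 + 267 + 105 + 0 = +372 billion.

+372 billion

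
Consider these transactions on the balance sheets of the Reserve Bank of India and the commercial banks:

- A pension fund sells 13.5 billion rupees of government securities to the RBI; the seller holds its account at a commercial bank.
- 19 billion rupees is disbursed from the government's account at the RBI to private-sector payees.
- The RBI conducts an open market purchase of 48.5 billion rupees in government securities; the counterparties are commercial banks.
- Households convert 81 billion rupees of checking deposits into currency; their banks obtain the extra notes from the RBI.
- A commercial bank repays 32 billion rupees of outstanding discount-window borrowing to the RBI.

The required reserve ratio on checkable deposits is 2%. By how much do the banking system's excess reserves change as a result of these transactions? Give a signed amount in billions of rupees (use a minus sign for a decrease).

Asset purchase (from non-banks) 13.5 billion rupees: reserves +13.5B, deposits +13.5B.
Government spending 19 billion rupees: reserves +19B, deposits +19B.
OMO purchase (from banks) 48.5 billion rupees: reserves +48.5B, deposits 0.
Currency withdrawal 81 billion rupees: reserves −81B, deposits −81B.
Discount-window repayment 32 billion rupees: reserves −32B, deposits 0.
Totals: Δreserves = −32B, Δdeposits = −48.5B.
Δrequired reserves = 2% × −48.5B = −0.97B.
Δexcess reserves = Δreserves − Δrequired = −32B − (−0.97B) = -31.03 billion.

-31.03 billion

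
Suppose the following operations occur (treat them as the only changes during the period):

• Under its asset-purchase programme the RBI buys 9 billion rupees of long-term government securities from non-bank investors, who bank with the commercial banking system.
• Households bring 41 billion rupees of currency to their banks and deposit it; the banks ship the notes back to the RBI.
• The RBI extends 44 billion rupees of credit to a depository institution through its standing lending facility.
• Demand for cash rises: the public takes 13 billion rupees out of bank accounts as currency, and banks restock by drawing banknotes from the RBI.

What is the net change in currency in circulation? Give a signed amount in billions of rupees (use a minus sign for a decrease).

Asset purchase (from non-banks) 9 billion rupees: no currency enters or leaves circulation → 0.
Currency deposit 41 billion rupees: notes return to the central bank → −41B.
Discount-window loan 44 billion rupees: no currency enters or leaves circulation → 0.
Currency withdrawal 13 billion rupees: notes leave the central bank → +13B.
Net: 0 − 41 + 0 + 13 = -28 billion.

-28 billion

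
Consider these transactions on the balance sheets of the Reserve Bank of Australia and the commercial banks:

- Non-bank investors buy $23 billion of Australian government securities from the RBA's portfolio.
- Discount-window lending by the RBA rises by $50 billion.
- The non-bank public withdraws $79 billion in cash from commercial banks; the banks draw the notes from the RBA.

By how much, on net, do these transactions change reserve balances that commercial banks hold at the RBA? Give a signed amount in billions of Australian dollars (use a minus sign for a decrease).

-$52 billion

RBA balance sheet:
  Assets:      Securities −$23B, Loans to banks +$50B
  Liabilities: Bank reserves −$52B, Currency in circulation +$79B
So the change in reserve balances that commercial banks hold at the RBA is -$52 billion.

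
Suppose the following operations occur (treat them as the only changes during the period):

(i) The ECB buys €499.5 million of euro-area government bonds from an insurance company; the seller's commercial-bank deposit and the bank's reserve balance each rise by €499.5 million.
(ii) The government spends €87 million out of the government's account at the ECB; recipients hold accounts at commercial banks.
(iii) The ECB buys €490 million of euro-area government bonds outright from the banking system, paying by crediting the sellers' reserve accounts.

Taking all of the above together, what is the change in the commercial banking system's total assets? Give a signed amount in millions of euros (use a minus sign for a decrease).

+€586.5 million

Asset purchase (from non-banks) €499.5 million: bank balance sheets expand → +€499.5M.
Government spending €87 million: bank balance sheets expand → +€87M.
OMO purchase (from banks) €490 million: just an asset swap on bank balance sheets → 0.
Net: 499.5 + 87 + 0 = +€586.5 million.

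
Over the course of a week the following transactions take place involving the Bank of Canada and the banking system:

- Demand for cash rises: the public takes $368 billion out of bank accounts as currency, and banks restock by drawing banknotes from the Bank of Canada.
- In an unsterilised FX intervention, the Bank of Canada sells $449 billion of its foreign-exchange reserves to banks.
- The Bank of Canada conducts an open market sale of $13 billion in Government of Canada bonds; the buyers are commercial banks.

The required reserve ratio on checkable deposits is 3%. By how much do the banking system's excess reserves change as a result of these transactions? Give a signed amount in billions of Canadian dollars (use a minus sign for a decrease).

Currency withdrawal $368 billion: reserves −$368B, deposits −$368B.
FX sale $449 billion: reserves −$449B, deposits 0.
OMO sale (to banks) $13 billion: reserves −$13B, deposits 0.
Totals: Δreserves = −$830B, Δdeposits = −$368B.
Δrequired reserves = 3% × −$368B = −$11.04B.
Δexcess reserves = Δreserves − Δrequired = −$830B − (−$11.04B) = -$818.96 billion.

-$818.96 billion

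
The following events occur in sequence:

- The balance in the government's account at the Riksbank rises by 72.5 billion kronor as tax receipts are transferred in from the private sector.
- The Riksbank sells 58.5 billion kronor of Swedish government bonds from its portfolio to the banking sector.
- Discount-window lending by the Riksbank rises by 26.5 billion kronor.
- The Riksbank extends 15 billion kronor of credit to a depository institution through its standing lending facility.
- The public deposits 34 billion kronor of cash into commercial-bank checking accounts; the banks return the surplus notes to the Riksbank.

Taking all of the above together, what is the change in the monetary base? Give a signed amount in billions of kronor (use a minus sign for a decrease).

-89.5 billion

Government account inflow 72.5 billion kronor: reserves shift to a non-base liability → −72.5B.
OMO sale (to banks) 58.5 billion kronor: Riksbank balance sheet contracts → −58.5B.
Discount-window loan 26.5 billion kronor: Riksbank balance sheet expands → +26.5B.
Discount-window loan 15 billion kronor: Riksbank balance sheet expands → +15B.
Currency deposit 34 billion kronor: just a shift between currency and reserves — both are base money → 0.
Net: −72.5 − 58.5 + 26.5 + 15 + 0 = -89.5 billion.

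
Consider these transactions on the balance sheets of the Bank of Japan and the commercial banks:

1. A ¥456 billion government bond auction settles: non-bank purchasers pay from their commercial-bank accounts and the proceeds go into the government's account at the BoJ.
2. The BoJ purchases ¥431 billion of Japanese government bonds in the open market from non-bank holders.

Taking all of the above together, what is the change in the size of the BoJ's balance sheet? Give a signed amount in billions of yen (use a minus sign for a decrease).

+¥431 billion

BoJ balance sheet:
  Assets:      Securities +¥431B
  Liabilities: Bank reserves −¥25B, Government deposits +¥456B
Commercial banking system:
  Assets:      Reserves at CB −¥25B
  Liabilities: Checkable deposits −¥25B
Change in total BoJ assets = +¥431 billion.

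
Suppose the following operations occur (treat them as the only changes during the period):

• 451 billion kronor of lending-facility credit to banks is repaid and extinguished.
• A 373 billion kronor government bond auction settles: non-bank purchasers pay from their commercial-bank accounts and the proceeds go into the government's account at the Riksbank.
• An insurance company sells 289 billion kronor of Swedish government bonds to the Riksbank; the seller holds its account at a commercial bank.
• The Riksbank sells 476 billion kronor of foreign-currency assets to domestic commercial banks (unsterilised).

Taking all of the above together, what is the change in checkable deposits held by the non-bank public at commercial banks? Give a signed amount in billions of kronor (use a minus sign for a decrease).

Discount-window repayment 451 billion kronor: the counterparty is a bank, so public deposits are unchanged → 0.
Government account inflow 373 billion kronor: non-bank counterparties' bank balances fall → −373B.
Asset purchase (from non-banks) 289 billion kronor: non-bank counterparties' bank balances rise → +289B.
FX sale 476 billion kronor: the counterparty is a bank, so public deposits are unchanged → 0.
Net: 0 − 373 + 289 + 0 = -84 billion.

-84 billion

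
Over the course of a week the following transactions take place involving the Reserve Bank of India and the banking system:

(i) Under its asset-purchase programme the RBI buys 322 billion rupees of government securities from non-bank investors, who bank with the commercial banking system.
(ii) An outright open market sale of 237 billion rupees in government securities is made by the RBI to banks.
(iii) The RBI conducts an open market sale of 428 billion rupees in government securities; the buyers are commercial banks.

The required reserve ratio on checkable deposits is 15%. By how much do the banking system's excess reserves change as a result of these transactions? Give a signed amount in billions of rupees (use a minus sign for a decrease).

-391.3 billion

Asset purchase (from non-banks) 322 billion rupees: reserves +322B, deposits +322B.
OMO sale (to banks) 237 billion rupees: reserves −237B, deposits 0.
OMO sale (to banks) 428 billion rupees: reserves −428B, deposits 0.
Totals: Δreserves = −343B, Δdeposits = +322B.
Δrequired reserves = 15% × +322B = +48.3B.
Δexcess reserves = Δreserves − Δrequired = −343B − (+48.3B) = -391.3 billion.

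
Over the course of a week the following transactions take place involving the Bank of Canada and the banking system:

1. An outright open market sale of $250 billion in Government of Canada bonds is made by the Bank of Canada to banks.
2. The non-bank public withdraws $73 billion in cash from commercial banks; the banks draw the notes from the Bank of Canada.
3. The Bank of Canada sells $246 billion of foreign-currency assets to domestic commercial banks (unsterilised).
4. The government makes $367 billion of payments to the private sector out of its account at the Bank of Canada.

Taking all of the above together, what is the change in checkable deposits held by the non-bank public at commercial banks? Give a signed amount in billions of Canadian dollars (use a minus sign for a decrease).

+$294 billion

Bank of Canada balance sheet:
  Assets:      Securities −$250B, Foreign assets −$246B
  Liabilities: Bank reserves −$202B, Currency in circulation +$73B, Government deposits −$367B
Commercial banking system:
  Assets:      Reserves at CB −$202B, Securities +$250B, Foreign assets +$246B
  Liabilities: Checkable deposits +$294B
So the change in checkable deposits held by the non-bank public at commercial banks is +$294 billion.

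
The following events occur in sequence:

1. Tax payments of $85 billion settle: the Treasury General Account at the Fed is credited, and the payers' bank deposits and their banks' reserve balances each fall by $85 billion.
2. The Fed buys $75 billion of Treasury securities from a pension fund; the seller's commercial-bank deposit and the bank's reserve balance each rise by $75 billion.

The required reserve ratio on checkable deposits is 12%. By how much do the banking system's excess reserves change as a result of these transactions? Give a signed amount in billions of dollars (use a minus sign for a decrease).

Government account inflow $85 billion: reserves −$85B, deposits −$85B.
Asset purchase (from non-banks) $75 billion: reserves +$75B, deposits +$75B.
Totals: Δreserves = −$10B, Δdeposits = −$10B.
Δrequired reserves = 12% × −$10B = −$1.2B.
Δexcess reserves = Δreserves − Δrequired = −$10B − (−$1.2B) = -$8.8 billion.

-$8.8 billion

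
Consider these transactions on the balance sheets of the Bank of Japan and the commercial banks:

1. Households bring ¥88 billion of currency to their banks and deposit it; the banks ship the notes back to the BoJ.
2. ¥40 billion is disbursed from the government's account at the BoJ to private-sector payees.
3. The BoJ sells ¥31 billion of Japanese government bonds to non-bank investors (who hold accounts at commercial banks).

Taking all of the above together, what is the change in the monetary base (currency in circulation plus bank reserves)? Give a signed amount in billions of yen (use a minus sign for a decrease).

+¥9 billion

BoJ balance sheet:
  Assets:      Securities −¥31B
  Liabilities: Bank reserves +¥97B, Currency in circulation −¥88B, Government deposits −¥40B
Commercial banking system:
  Assets:      Reserves at CB +¥97B
  Liabilities: Checkable deposits +¥97B
Monetary base = currency + reserves: −¥88B + (+¥97B) = +¥9 billion.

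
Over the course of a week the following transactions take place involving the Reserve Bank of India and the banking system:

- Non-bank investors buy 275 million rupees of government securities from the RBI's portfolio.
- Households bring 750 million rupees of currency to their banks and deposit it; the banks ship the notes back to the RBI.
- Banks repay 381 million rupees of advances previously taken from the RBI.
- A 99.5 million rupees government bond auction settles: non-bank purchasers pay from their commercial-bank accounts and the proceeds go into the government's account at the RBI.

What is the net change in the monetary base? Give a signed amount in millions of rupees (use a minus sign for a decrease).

-755.5 million

Asset sale (to non-banks) 275 million rupees: RBI balance sheet contracts → −275M.
Currency deposit 750 million rupees: just a shift between currency and reserves — both are base money → 0.
Discount-window repayment 381 million rupees: RBI balance sheet contracts → −381M.
Government account inflow 99.5 million rupees: reserves shift to a non-base liability → −99.5M.
Net: −275 + 0 − 381 − 99.5 = -755.5 million.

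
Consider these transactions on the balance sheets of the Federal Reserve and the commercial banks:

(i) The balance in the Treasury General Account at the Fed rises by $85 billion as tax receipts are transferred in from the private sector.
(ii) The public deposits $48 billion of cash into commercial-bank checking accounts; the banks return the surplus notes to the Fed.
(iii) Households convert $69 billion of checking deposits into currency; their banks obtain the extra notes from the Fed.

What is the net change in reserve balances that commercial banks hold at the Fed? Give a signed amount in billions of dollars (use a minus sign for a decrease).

-$106 billion

Government account inflow $85 billion: funds move from bank reserves into the government account → −$85B.
Currency deposit $48 billion: returned notes are swapped for reserve credit → +$48B.
Currency withdrawal $69 billion: banks swap reserves for currency → −$69B.
Net: −85 + 48 − 69 = -$106 billion.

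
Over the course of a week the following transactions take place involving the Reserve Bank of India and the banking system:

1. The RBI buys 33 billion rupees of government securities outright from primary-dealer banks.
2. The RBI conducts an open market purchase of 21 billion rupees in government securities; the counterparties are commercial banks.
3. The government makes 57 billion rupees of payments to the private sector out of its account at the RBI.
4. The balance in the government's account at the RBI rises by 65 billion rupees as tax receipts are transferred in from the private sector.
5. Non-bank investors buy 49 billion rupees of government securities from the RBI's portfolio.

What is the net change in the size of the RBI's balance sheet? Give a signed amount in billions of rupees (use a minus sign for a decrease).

+5 billion

RBI balance sheet:
  Assets:      Securities +5B
  Liabilities: Bank reserves −3B, Government deposits +8B
Change in total RBI assets = +5 billion.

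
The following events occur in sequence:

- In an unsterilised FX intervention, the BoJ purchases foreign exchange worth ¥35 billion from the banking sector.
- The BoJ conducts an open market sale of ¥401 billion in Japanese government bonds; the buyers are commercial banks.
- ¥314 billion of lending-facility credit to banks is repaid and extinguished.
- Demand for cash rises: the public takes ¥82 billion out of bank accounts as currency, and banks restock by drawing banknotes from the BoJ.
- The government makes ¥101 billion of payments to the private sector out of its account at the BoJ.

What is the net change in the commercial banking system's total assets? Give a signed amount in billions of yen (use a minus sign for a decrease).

BoJ balance sheet:
  Assets:      Securities −¥401B, Loans to banks −¥314B, Foreign assets +¥35B
  Liabilities: Bank reserves −¥661B, Currency in circulation +¥82B, Government deposits −¥101B
Commercial banking system:
  Assets:      Reserves at CB −¥661B, Securities +¥401B, Foreign assets −¥35B
  Liabilities: Checkable deposits +¥19B, Borrowings from CB −¥314B
Change in total bank assets = -¥295 billion.

-¥295 billion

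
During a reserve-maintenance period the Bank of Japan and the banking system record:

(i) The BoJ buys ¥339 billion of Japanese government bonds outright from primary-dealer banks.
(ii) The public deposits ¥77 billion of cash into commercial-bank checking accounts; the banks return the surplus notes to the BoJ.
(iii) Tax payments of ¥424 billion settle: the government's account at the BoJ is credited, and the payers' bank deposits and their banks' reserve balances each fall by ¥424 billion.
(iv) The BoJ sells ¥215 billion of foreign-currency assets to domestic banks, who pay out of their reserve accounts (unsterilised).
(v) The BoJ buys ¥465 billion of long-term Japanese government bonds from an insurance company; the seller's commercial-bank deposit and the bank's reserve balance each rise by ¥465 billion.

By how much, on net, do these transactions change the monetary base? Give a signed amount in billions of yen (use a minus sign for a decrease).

OMO purchase (from banks) ¥339 billion: BoJ balance sheet expands → +¥339B.
Currency deposit ¥77 billion: just a shift between currency and reserves — both are base money → 0.
Government account inflow ¥424 billion: reserves shift to a non-base liability → −¥424B.
FX sale ¥215 billion: BoJ balance sheet contracts → −¥215B.
Asset purchase (from non-banks) ¥465 billion: BoJ balance sheet expands → +¥465B.
Net: 339 + 0 − 424 − 215 + 465 = +¥165 billion.

+¥165 billion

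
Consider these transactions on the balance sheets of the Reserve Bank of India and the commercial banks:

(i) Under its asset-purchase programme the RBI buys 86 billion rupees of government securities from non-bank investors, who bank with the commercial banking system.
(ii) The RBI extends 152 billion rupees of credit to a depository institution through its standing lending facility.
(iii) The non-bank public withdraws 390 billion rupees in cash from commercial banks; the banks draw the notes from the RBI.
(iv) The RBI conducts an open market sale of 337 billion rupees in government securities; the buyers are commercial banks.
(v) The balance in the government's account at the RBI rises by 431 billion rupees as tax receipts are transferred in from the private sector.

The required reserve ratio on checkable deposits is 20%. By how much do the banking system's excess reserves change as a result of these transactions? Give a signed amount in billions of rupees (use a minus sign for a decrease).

Asset purchase (from non-banks) 86 billion rupees: reserves +86B, deposits +86B.
Discount-window loan 152 billion rupees: reserves +152B, deposits 0.
Currency withdrawal 390 billion rupees: reserves −390B, deposits −390B.
OMO sale (to banks) 337 billion rupees: reserves −337B, deposits 0.
Government account inflow 431 billion rupees: reserves −431B, deposits −431B.
Totals: Δreserves = −920B, Δdeposits = −735B.
Δrequired reserves = 20% × −735B = −147B.
Δexcess reserves = Δreserves − Δrequired = −920B − (−147B) = -773 billion.

-773 billion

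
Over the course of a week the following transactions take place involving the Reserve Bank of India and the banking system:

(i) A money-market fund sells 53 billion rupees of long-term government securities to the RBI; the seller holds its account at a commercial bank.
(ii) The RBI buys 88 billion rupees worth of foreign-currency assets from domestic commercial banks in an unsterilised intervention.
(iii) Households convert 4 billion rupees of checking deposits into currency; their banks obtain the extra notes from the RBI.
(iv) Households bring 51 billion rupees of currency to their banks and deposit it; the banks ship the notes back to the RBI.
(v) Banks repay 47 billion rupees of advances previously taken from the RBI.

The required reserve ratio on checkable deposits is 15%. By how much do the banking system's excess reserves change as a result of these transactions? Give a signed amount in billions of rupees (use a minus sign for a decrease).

+126 billion

Asset purchase (from non-banks) 53 billion rupees: reserves +53B, deposits +53B.
FX purchase 88 billion rupees: reserves +88B, deposits 0.
Currency withdrawal 4 billion rupees: reserves −4B, deposits −4B.
Currency deposit 51 billion rupees: reserves +51B, deposits +51B.
Discount-window repayment 47 billion rupees: reserves −47B, deposits 0.
Totals: Δreserves = +141B, Δdeposits = +100B.
Δrequired reserves = 15% × +100B = +15B.
Δexcess reserves = Δreserves − Δrequired = +141B − (+15B) = +126 billion.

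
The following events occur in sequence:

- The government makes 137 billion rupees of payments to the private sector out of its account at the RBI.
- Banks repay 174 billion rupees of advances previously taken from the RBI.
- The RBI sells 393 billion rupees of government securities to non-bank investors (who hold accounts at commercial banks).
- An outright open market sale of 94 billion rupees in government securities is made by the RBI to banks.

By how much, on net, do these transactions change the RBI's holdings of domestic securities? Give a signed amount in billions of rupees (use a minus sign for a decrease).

Government spending 137 billion rupees: the RBI's securities portfolio is untouched → 0.
Discount-window repayment 174 billion rupees: the RBI's securities portfolio is untouched → 0.
Asset sale (to non-banks) 393 billion rupees: securities removed from the RBI's portfolio → −393B.
OMO sale (to banks) 94 billion rupees: securities removed from the RBI's portfolio → −94B.
Net: 0 + 0 − 393 − 94 = -487 billion.

-487 billion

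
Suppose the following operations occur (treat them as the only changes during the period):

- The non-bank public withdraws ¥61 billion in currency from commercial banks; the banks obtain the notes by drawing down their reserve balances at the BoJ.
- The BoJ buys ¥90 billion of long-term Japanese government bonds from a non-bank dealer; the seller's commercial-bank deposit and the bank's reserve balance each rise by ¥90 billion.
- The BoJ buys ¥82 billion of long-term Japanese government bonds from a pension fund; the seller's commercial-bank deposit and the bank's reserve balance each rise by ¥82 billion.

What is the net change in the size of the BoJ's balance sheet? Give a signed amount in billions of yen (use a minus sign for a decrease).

BoJ balance sheet:
  Assets:      Securities +¥172B
  Liabilities: Bank reserves +¥111B, Currency in circulation +¥61B
Change in total BoJ assets = +¥172 billion.

+¥172 billion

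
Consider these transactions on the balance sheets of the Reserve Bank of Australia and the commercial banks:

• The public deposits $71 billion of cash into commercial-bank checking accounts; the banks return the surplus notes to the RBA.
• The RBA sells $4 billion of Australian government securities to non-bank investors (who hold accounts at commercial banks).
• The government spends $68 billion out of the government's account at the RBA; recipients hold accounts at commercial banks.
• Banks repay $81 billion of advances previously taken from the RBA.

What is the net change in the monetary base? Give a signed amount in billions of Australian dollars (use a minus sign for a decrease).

-$17 billion

RBA balance sheet:
  Assets:      Securities −$4B, Loans to banks −$81B
  Liabilities: Bank reserves +$54B, Currency in circulation −$71B, Government deposits −$68B
Monetary base = currency + reserves: −$71B + (+$54B) = -$17 billion.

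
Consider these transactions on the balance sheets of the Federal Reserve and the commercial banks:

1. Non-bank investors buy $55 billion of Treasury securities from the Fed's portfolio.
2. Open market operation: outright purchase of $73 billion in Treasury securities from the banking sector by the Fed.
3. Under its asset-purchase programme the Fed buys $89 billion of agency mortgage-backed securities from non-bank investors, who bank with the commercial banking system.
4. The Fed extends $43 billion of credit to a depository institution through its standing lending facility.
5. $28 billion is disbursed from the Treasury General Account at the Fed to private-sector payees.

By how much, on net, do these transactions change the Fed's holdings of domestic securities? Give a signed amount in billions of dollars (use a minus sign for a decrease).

Asset sale (to non-banks) $55 billion: securities removed from the Fed's portfolio → −$55B.
OMO purchase (from banks) $73 billion: securities added to the Fed's portfolio → +$73B.
Asset purchase (from non-banks) $89 billion: securities added to the Fed's portfolio → +$89B.
Discount-window loan $43 billion: the Fed's securities portfolio is untouched → 0.
Government spending $28 billion: the Fed's securities portfolio is untouched → 0.
Net: −55 + 73 + 89 + 0 + 0 = +$107 billion.

+$107 billion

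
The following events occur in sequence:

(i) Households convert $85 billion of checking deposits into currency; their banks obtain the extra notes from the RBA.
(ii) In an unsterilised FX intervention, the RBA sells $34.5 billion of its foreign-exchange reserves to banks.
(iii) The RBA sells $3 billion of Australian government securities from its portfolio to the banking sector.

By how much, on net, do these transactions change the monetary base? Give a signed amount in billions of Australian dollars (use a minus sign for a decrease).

-$37.5 billion

Currency withdrawal $85 billion: just a shift between currency and reserves — both are base money → 0.
FX sale $34.5 billion: RBA balance sheet contracts → −$34.5B.
OMO sale (to banks) $3 billion: RBA balance sheet contracts → −$3B.
Net: 0 − 34.5 − 3 = -$37.5 billion.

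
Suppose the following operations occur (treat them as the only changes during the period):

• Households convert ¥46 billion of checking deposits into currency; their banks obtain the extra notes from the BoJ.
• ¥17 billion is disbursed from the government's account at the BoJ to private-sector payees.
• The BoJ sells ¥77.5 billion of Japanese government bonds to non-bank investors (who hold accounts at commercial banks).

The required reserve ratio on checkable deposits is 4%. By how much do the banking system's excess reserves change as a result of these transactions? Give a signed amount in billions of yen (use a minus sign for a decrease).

Currency withdrawal ¥46 billion: reserves −¥46B, deposits −¥46B.
Government spending ¥17 billion: reserves +¥17B, deposits +¥17B.
Asset sale (to non-banks) ¥77.5 billion: reserves −¥77.5B, deposits −¥77.5B.
Totals: Δreserves = −¥106.5B, Δdeposits = −¥106.5B.
Δrequired reserves = 4% × −¥106.5B = −¥4.26B.
Δexcess reserves = Δreserves − Δrequired = −¥106.5B − (−¥4.26B) = -¥102.24 billion.

-¥102.24 billion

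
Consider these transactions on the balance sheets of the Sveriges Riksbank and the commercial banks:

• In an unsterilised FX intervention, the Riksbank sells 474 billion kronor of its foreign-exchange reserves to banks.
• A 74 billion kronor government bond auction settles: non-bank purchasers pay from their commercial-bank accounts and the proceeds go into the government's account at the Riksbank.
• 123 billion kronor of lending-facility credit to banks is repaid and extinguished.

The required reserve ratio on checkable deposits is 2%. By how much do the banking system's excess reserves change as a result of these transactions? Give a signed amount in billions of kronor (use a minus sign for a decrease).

-669.52 billion

FX sale 474 billion kronor: reserves −474B, deposits 0.
Government account inflow 74 billion kronor: reserves −74B, deposits −74B.
Discount-window repayment 123 billion kronor: reserves −123B, deposits 0.
Totals: Δreserves = −671B, Δdeposits = −74B.
Δrequired reserves = 2% × −74B = −1.48B.
Δexcess reserves = Δreserves − Δrequired = −671B − (−1.48B) = -669.52 billion.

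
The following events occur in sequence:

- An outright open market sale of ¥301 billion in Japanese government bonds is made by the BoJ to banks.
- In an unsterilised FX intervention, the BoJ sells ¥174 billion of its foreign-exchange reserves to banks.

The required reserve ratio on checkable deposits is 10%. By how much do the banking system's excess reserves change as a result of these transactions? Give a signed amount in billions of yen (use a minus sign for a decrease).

OMO sale (to banks) ¥301 billion: reserves −¥301B, deposits 0.
FX sale ¥174 billion: reserves −¥174B, deposits 0.
Totals: Δreserves = −¥475B, Δdeposits = 0.
Δrequired reserves = 10% × 0 = 0.
Δexcess reserves = Δreserves − Δrequired = −¥475B − (0) = -¥475 billion.

-¥475 billion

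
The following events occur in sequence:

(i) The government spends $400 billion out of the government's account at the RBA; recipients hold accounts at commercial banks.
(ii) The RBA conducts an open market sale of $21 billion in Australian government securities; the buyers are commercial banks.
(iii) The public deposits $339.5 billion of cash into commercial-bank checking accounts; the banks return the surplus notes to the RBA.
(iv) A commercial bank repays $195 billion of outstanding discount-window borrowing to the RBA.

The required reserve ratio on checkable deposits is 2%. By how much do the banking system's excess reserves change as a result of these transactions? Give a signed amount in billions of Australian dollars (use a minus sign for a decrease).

Government spending $400 billion: reserves +$400B, deposits +$400B.
OMO sale (to banks) $21 billion: reserves −$21B, deposits 0.
Currency deposit $339.5 billion: reserves +$339.5B, deposits +$339.5B.
Discount-window repayment $195 billion: reserves −$195B, deposits 0.
Totals: Δreserves = +$523.5B, Δdeposits = +$739.5B.
Δrequired reserves = 2% × +$739.5B = +$14.79B.
Δexcess reserves = Δreserves − Δrequired = +$523.5B − (+$14.79B) = +$508.71 billion.

+$508.71 billion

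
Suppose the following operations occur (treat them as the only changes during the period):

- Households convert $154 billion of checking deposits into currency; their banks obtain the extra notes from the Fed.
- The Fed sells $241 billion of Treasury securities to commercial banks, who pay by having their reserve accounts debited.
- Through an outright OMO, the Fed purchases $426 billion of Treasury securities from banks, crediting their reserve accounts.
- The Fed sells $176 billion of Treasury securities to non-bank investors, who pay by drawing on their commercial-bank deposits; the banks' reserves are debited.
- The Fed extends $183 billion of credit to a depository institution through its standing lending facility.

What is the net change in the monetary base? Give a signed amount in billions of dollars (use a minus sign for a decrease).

Currency withdrawal $154 billion: just a shift between currency and reserves — both are base money → 0.
OMO sale (to banks) $241 billion: Fed balance sheet contracts → −$241B.
OMO purchase (from banks) $426 billion: Fed balance sheet expands → +$426B.
Asset sale (to non-banks) $176 billion: Fed balance sheet contracts → −$176B.
Discount-window loan $183 billion: Fed balance sheet expands → +$183B.
Net: 0 − 241 + 426 − 176 + 183 = +$192 billion.

+$192 billion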